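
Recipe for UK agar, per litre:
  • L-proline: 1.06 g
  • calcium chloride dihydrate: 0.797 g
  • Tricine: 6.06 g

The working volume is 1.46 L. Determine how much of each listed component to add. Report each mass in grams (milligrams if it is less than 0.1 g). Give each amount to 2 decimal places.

Scale factor = 1460 mL / 1000 mL = 1.46.
L-proline: 1.06 g × (1460 mL / 1000 mL) = 1.55 g
calcium chloride dihydrate: 0.797 g × (1460 mL / 1000 mL) = 1.16 g
Tricine: 6.06 g × (1460 mL / 1000 mL) = 8.85 g

L-proline 1.55 g; calcium chloride dihydrate 1.16 g; Tricine 8.85 g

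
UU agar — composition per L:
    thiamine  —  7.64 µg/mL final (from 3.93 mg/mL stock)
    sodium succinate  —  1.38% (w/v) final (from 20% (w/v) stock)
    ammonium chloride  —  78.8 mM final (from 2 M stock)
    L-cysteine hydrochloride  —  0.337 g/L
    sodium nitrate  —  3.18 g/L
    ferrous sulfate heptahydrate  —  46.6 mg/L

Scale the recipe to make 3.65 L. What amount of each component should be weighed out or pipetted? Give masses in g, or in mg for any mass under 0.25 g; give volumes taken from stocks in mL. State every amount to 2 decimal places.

Working volume: 3.65 L.
thiamine: C1V1 = C2V2 → 7.64 µg/mL × 3650 mL ÷ 3930 µg/mL = 7.10 mL
sodium succinate: dilute stock: 1.38% ÷ 20% × 3650 mL = 251.85 mL
ammonium chloride: C1V1 = C2V2 → 78.8 mM × 3650 mL ÷ 2000 mM = 143.81 mL
L-cysteine hydrochloride: 0.337 g/L × 3.65 L = 1.23 g
sodium nitrate: 3.18 g/L × 3.65 L = 11.61 g
ferrous sulfate heptahydrate: 46.6 mg/L × 3.65 L = 170.09 mg

thiamine 7.10 mL; sodium succinate 251.85 mL; ammonium chloride 143.81 mL; L-cysteine hydrochloride 1.23 g; sodium nitrate 11.61 g; ferrous sulfate heptahydrate 170.09 mg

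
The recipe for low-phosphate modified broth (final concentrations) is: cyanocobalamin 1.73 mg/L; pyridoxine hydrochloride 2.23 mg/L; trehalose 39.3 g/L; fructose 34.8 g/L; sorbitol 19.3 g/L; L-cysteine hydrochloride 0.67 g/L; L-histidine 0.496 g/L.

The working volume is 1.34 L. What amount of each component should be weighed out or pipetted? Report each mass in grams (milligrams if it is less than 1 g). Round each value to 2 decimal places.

Scale factor relative to 1 L: 1.34.
cyanocobalamin: 1.73 mg/L × 1.34 L = 2.32 mg
pyridoxine hydrochloride: 2.23 mg/L × 1.34 L = 2.99 mg
trehalose: 39.3 g/L × 1.34 L = 52.66 g
fructose: 34.8 g/L × 1.34 L = 46.63 g
sorbitol: 19.3 g/L × 1.34 L = 25.86 g
L-cysteine hydrochloride: 0.67 g/L × 1.34 L = 0.8978 g = 897.80 mg
L-histidine: 0.496 g/L × 1.34 L = 0.66464 g = 664.64 mg

cyanocobalamin 2.32 mg; pyridoxine hydrochloride 2.99 mg; trehalose 52.66 g; fructose 46.63 g; sorbitol 25.86 g; L-cysteine hydrochloride 897.80 mg; L-histidine 664.64 mg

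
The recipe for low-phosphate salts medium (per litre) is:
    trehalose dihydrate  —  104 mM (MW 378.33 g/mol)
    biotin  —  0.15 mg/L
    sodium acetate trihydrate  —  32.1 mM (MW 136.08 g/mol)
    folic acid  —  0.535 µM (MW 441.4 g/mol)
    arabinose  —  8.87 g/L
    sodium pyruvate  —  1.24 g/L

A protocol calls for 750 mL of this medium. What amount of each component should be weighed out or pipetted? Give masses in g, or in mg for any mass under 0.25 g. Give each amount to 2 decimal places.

trehalose dihydrate 29.51 g; biotin 0.11 mg; sodium acetate trihydrate 3.28 g; folic acid 0.18 mg; arabinose 6.65 g; sodium pyruvate 0.93 g

Target volume = 750 mL = 0.75 L.
trehalose dihydrate: 104 mmol/L × 378.33 g/mol × 0.75 L ÷ 1000 = 29.51 g
biotin: 0.15 mg/L × 0.75 L = 0.11 mg
sodium acetate trihydrate: 32.1 mmol/L × 136.08 g/mol × 0.75 L ÷ 1000 = 3.28 g
folic acid: 0.535 µmol/L × 441.4 g/mol × 0.75 L ÷ 1000 = 0.18 mg
arabinose: 8.87 g/L × 0.75 L = 6.65 g
sodium pyruvate: 1.24 g/L × 0.75 L = 0.93 g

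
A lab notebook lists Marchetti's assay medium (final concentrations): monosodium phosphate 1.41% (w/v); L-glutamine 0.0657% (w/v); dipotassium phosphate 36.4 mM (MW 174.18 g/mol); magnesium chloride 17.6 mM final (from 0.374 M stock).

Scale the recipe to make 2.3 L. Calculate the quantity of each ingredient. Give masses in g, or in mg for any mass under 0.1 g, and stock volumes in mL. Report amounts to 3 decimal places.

Working volume: 2.3 L.
monosodium phosphate: 1.41% w/v = 14.1 g/L → 14.1 × 2.3 L = 32.430 g
L-glutamine: 0.0657 g per 100 mL × 2300 mL ÷ 100 = 1.511 g
dipotassium phosphate: 36.4 mmol/L × 174.18 g/mol × 2.3 L ÷ 1000 = 14.582 g
magnesium chloride: V = C2·V2/C1 = 17.6 mM × 2300 mL ÷ 374 mM = 108.235 mL

monosodium phosphate 32.430 g; L-glutamine 1.511 g; dipotassium phosphate 14.582 g; magnesium chloride 108.235 mL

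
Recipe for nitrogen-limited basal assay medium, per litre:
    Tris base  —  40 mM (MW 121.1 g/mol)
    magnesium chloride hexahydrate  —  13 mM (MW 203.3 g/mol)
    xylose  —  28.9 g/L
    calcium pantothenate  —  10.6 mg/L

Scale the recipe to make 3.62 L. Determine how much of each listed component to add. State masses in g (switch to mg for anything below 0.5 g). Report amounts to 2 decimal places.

Working volume: 3.62 L.
Tris base: 40 mmol/L × 121.1 g/mol × 3.62 L ÷ 1000 = 17.54 g
magnesium chloride hexahydrate: 13 mmol/L × 203.3 g/mol × 3.62 L ÷ 1000 = 9.57 g
xylose: 28.9 g/L × 3.62 L = 104.62 g
calcium pantothenate: 10.6 mg/L × 3.62 L = 38.37 mg

Tris base 17.54 g; magnesium chloride hexahydrate 9.57 g; xylose 104.62 g; calcium pantothenate 38.37 mg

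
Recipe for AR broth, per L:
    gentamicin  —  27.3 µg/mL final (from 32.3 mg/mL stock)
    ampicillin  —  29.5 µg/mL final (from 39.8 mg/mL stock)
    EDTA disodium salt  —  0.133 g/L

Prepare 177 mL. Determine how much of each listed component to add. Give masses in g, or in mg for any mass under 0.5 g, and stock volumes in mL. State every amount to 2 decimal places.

gentamicin 0.15 mL; ampicillin 0.13 mL; EDTA disodium salt 23.54 mg

Working volume: 177 mL = 0.177 L.
gentamicin: C1V1 = C2V2 → 27.3 µg/mL × 177 mL ÷ 32300 µg/mL = 0.15 mL
ampicillin: dilute stock: 29.5 µg/mL × 177 mL ÷ 39800 µg/mL = 0.13 mL
EDTA disodium salt: 0.133 g/L × 0.177 L = 0.023541 g = 23.54 mg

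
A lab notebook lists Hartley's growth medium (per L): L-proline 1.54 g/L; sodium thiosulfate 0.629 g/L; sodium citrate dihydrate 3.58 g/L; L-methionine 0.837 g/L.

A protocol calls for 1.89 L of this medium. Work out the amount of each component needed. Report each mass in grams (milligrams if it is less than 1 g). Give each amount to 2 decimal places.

Scale factor relative to 1 L: 1.89.
L-proline: 1.54 g/L × 1.89 L = 2.91 g
sodium thiosulfate: 0.629 g/L × 1.89 L = 1.19 g
sodium citrate dihydrate: 3.58 g/L × 1.89 L = 6.77 g
L-methionine: 0.837 g/L × 1.89 L = 1.58 g

L-proline 2.91 g; sodium thiosulfate 1.19 g; sodium citrate dihydrate 6.77 g; L-methionine 1.58 g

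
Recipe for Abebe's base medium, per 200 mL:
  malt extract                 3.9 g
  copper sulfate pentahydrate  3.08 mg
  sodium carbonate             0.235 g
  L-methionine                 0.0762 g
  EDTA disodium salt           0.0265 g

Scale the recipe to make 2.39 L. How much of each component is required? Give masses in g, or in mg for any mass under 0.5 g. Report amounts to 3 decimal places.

malt extract 46.605 g; copper sulfate pentahydrate 36.806 mg; sodium carbonate 2.808 g; L-methionine 0.911 g; EDTA disodium salt 316.675 mg

Scale factor = 2390 mL / 200 mL = 11.95.
malt extract: 3.9 g × (2390 mL / 200 mL) = 46.605 g
copper sulfate pentahydrate: 3.08 mg × (2390 mL / 200 mL) = 36.806 mg
sodium carbonate: 0.235 g × (2390 mL / 200 mL) = 2.808 g
L-methionine: 0.0762 g × (2390 mL / 200 mL) = 0.911 g
EDTA disodium salt: 0.0265 g × (2390 mL / 200 mL) = 0.316675 g = 316.675 mg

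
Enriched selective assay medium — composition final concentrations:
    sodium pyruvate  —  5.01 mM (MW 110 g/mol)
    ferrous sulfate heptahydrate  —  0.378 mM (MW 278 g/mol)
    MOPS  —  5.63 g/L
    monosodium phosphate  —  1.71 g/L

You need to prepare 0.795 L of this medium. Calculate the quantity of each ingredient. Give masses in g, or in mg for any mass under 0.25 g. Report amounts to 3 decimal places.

Working volume: 0.795 L.
sodium pyruvate: 5.01 mmol/L × 110 g/mol × 0.795 L ÷ 1000 = 0.438 g
ferrous sulfate heptahydrate: 0.378 mmol/L × 278 mg/mmol × 0.795 L = 83.542 mg
MOPS: 5.63 g/L × 0.795 L = 4.476 g
monosodium phosphate: 1.71 g/L × 0.795 L = 1.359 g

sodium pyruvate 0.438 g; ferrous sulfate heptahydrate 83.542 mg; MOPS 4.476 g; monosodium phosphate 1.359 g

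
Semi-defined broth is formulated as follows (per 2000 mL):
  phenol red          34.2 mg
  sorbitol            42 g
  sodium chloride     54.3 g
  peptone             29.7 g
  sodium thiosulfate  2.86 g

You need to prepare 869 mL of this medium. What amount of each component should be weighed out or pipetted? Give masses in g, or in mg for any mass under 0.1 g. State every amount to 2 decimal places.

Ratio of target to recipe volume: 869 / 2000 = 0.4345.
phenol red: 34.2 mg × (869 mL / 2000 mL) = 14.86 mg
sorbitol: 42 g × (869 mL / 2000 mL) = 18.25 g
sodium chloride: 54.3 g × (869 mL / 2000 mL) = 23.59 g
peptone: 29.7 g × (869 mL / 2000 mL) = 12.90 g
sodium thiosulfate: 2.86 g × (869 mL / 2000 mL) = 1.24 g

phenol red 14.86 mg; sorbitol 18.25 g; sodium chloride 23.59 g; peptone 12.90 g; sodium thiosulfate 1.24 g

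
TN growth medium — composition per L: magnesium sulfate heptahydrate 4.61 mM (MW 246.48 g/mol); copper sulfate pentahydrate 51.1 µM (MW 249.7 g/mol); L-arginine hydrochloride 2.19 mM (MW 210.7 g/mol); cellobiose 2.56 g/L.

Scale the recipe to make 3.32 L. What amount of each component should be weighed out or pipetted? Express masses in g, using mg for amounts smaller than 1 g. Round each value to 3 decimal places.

magnesium sulfate heptahydrate 3.772 g; copper sulfate pentahydrate 42.362 mg; L-arginine hydrochloride 1.532 g; cellobiose 8.499 g

Scale factor relative to 1 L: 3.32.
magnesium sulfate heptahydrate: 4.61 mmol/L × 246.48 g/mol × 3.32 L ÷ 1000 = 3.772 g
copper sulfate pentahydrate: 51.1 µmol/L × 249.7 g/mol × 3.32 L ÷ 1000 = 42.362 mg
L-arginine hydrochloride: 2.19 mmol/L × 210.7 g/mol × 3.32 L ÷ 1000 = 1.532 g
cellobiose: 2.56 g/L × 3.32 L = 8.499 g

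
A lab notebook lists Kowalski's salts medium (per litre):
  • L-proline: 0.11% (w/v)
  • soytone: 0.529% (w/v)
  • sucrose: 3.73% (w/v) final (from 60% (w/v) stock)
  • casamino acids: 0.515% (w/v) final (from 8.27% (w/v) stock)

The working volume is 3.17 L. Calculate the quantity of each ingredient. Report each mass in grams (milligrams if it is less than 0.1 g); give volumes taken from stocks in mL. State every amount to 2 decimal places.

Scale factor relative to 1 L: 3.17.
L-proline: 0.11 g per 100 mL × 3170 mL ÷ 100 = 3.49 g
soytone: 0.529 g per 100 mL × 3170 mL ÷ 100 = 16.77 g
sucrose: C1V1 = C2V2 → 3.73% ÷ 60% × 3170 mL = 197.07 mL
casamino acids: dilute stock: 0.515% ÷ 8.27% × 3170 mL = 197.41 mL

L-proline 3.49 g; soytone 16.77 g; sucrose 197.07 mL; casamino acids 197.41 mL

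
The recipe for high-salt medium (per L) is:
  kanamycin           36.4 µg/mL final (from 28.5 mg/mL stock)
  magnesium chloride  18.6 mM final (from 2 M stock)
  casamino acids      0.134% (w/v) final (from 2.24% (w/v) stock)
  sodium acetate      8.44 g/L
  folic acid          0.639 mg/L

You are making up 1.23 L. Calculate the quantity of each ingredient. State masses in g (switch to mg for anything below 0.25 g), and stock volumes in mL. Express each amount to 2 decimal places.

Working volume: 1.23 L.
kanamycin: V = C2·V2/C1 = 36.4 µg/mL × 1230 mL ÷ 28500 µg/mL = 1.57 mL
magnesium chloride: V = C2·V2/C1 = 18.6 mM × 1230 mL ÷ 2000 mM = 11.44 mL
casamino acids: dilute stock: 0.134% ÷ 2.24% × 1230 mL = 73.58 mL
sodium acetate: 8.44 g/L × 1.23 L = 10.38 g
folic acid: 0.639 mg/L × 1.23 L = 0.79 mg

kanamycin 1.57 mL; magnesium chloride 11.44 mL; casamino acids 73.58 mL; sodium acetate 10.38 g; folic acid 0.79 mg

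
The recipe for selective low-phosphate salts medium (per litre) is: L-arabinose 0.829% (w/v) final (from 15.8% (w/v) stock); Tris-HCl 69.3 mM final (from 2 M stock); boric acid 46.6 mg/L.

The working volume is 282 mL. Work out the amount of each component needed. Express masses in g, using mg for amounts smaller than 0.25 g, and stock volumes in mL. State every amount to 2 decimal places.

Working volume: 282 mL = 0.282 L.
L-arabinose: C1V1 = C2V2 → 0.829% ÷ 15.8% × 282 mL = 14.80 mL
Tris-HCl: V = C2·V2/C1 = 69.3 mM × 282 mL ÷ 2000 mM = 9.77 mL
boric acid: 46.6 mg/L × 0.282 L = 13.14 mg

L-arabinose 14.80 mL; Tris-HCl 9.77 mL; boric acid 13.14 mg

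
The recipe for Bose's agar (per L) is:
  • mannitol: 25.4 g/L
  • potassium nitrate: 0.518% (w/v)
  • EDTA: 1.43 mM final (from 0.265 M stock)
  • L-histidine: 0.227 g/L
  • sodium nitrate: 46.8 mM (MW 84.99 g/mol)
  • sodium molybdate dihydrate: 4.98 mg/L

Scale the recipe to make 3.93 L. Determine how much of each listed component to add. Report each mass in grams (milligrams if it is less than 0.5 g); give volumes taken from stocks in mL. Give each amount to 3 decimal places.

mannitol 99.822 g; potassium nitrate 20.357 g; EDTA 21.207 mL; L-histidine 0.892 g; sodium nitrate 15.632 g; sodium molybdate dihydrate 19.571 mg

Working volume: 3.93 L.
mannitol: 25.4 g/L × 3.93 L = 99.822 g
potassium nitrate: 0.518 g per 100 mL × 3930 mL ÷ 100 = 20.357 g
EDTA: V = C2·V2/C1 = 1.43 mM × 3930 mL ÷ 265 mM = 21.207 mL
L-histidine: 0.227 g/L × 3.93 L = 0.892 g
sodium nitrate: 46.8 mmol/L × 84.99 g/mol × 3.93 L ÷ 1000 = 15.632 g
sodium molybdate dihydrate: 4.98 mg/L × 3.93 L = 19.571 mg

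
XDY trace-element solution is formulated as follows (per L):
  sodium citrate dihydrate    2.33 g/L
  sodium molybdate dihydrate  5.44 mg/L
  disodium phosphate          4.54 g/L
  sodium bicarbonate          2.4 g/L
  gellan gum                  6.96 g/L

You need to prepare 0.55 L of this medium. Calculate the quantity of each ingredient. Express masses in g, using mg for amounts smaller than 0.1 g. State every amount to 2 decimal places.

Scale factor relative to 1 L: 0.55.
sodium citrate dihydrate: 2.33 g/L × 0.55 L = 1.28 g
sodium molybdate dihydrate: 5.44 mg/L × 0.55 L = 2.99 mg
disodium phosphate: 4.54 g/L × 0.55 L = 2.50 g
sodium bicarbonate: 2.4 g/L × 0.55 L = 1.32 g
gellan gum: 6.96 g/L × 0.55 L = 3.83 g

sodium citrate dihydrate 1.28 g; sodium molybdate dihydrate 2.99 mg; disodium phosphate 2.50 g; sodium bicarbonate 1.32 g; gellan gum 3.83 g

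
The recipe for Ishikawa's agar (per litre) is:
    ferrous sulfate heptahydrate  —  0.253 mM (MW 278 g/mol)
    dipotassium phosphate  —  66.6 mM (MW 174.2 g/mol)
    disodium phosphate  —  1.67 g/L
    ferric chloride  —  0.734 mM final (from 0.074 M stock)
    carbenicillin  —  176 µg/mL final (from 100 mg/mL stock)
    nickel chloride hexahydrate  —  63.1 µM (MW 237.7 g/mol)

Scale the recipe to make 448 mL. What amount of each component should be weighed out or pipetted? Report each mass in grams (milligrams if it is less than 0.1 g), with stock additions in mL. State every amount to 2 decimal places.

Working volume: 448 mL = 0.448 L.
ferrous sulfate heptahydrate: 0.253 mmol/L × 278 mg/mmol × 0.448 L = 31.51 mg
dipotassium phosphate: 66.6 mmol/L × 174.2 g/mol × 0.448 L ÷ 1000 = 5.20 g
disodium phosphate: 1.67 g/L × 0.448 L = 0.75 g
ferric chloride: C1V1 = C2V2 → 0.734 mM × 448 mL ÷ 74 mM = 4.44 mL
carbenicillin: V = C2·V2/C1 = 176 µg/mL × 448 mL ÷ 100000 µg/mL = 0.79 mL
nickel chloride hexahydrate: 63.1 µmol/L × 237.7 g/mol × 0.448 L ÷ 1000 = 6.72 mg

ferrous sulfate heptahydrate 31.51 mg; dipotassium phosphate 5.20 g; disodium phosphate 0.75 g; ferric chloride 4.44 mL; carbenicillin 0.79 mL; nickel chloride hexahydrate 6.72 mg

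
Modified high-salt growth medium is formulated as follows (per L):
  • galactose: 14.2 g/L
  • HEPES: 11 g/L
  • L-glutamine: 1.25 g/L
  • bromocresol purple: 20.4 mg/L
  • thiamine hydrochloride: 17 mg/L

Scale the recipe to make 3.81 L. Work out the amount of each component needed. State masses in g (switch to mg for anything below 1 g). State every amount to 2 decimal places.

galactose 54.10 g; HEPES 41.91 g; L-glutamine 4.76 g; bromocresol purple 77.72 mg; thiamine hydrochloride 64.77 mg

Scale factor relative to 1 L: 3.81.
galactose: 14.2 g/L × 3.81 L = 54.10 g
HEPES: 11 g/L × 3.81 L = 41.91 g
L-glutamine: 1.25 g/L × 3.81 L = 4.76 g
bromocresol purple: 20.4 mg/L × 3.81 L = 77.72 mg
thiamine hydrochloride: 17 mg/L × 3.81 L = 64.77 mg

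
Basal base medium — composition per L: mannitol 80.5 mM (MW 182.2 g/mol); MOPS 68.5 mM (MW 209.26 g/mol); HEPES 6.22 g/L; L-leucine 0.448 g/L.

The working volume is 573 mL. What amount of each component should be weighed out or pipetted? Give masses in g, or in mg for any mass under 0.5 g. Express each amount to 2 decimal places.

mannitol 8.40 g; MOPS 8.21 g; HEPES 3.56 g; L-leucine 256.70 mg

Working volume: 573 mL = 0.573 L.
mannitol: 80.5 mmol/L × 182.2 g/mol × 0.573 L ÷ 1000 = 8.40 g
MOPS: 68.5 mmol/L × 209.26 g/mol × 0.573 L ÷ 1000 = 8.21 g
HEPES: 6.22 g/L × 0.573 L = 3.56 g
L-leucine: 0.448 g/L × 0.573 L = 0.256704 g = 256.70 mg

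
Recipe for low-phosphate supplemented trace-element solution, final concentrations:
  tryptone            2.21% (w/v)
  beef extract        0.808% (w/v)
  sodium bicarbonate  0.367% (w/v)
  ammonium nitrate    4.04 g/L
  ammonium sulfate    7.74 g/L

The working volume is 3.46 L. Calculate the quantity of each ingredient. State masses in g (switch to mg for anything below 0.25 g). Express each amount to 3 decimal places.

tryptone 76.466 g; beef extract 27.957 g; sodium bicarbonate 12.698 g; ammonium nitrate 13.978 g; ammonium sulfate 26.780 g

Working volume: 3.46 L.
tryptone: 2.21% w/v = 22.1 g/L → 22.1 × 3.46 L = 76.466 g
beef extract: 0.808 g per 100 mL × 3460 mL ÷ 100 = 27.957 g
sodium bicarbonate: 0.367 g per 100 mL × 3460 mL ÷ 100 = 12.698 g
ammonium nitrate: 4.04 g/L × 3.46 L = 13.978 g
ammonium sulfate: 7.74 g/L × 3.46 L = 26.780 g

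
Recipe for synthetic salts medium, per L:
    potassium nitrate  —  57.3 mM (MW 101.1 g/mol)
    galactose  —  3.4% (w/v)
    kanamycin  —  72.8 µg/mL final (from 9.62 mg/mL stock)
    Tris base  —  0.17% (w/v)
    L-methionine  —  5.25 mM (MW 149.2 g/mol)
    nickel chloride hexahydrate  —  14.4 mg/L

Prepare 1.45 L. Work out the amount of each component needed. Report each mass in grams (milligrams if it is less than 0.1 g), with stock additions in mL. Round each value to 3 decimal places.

potassium nitrate 8.400 g; galactose 49.300 g; kanamycin 10.973 mL; Tris base 2.465 g; L-methionine 1.136 g; nickel chloride hexahydrate 20.880 mg

Working volume: 1.45 L.
potassium nitrate: 57.3 mmol/L × 101.1 g/mol × 1.45 L ÷ 1000 = 8.400 g
galactose: 3.4% w/v = 34 g/L → 34 × 1.45 L = 49.300 g
kanamycin: dilute stock: 72.8 µg/mL × 1450 mL ÷ 9620 µg/mL = 10.973 mL
Tris base: 0.17 g per 100 mL × 1450 mL ÷ 100 = 2.465 g
L-methionine: 5.25 mmol/L × 149.2 g/mol × 1.45 L ÷ 1000 = 1.136 g
nickel chloride hexahydrate: 14.4 mg/L × 1.45 L = 20.880 mg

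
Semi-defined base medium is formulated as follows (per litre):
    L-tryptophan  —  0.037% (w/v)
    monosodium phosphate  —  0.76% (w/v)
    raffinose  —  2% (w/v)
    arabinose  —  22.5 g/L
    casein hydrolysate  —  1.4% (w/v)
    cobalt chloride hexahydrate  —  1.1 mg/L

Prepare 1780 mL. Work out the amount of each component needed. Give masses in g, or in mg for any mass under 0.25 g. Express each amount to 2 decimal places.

L-tryptophan 0.66 g; monosodium phosphate 13.53 g; raffinose 35.60 g; arabinose 40.05 g; casein hydrolysate 24.92 g; cobalt chloride hexahydrate 1.96 mg

Scale factor relative to 1 L: 1.78.
L-tryptophan: 0.037% w/v = 0.37 g/L → 0.37 × 1.78 L = 0.66 g
monosodium phosphate: 0.76% w/v = 7.6 g/L → 7.6 × 1.78 L = 13.53 g
raffinose: 2% w/v = 20 g/L → 20 × 1.78 L = 35.60 g
arabinose: 22.5 g/L × 1.78 L = 40.05 g
casein hydrolysate: 1.4 g per 100 mL × 1780 mL ÷ 100 = 24.92 g
cobalt chloride hexahydrate: 1.1 mg/L × 1.78 L = 1.96 mg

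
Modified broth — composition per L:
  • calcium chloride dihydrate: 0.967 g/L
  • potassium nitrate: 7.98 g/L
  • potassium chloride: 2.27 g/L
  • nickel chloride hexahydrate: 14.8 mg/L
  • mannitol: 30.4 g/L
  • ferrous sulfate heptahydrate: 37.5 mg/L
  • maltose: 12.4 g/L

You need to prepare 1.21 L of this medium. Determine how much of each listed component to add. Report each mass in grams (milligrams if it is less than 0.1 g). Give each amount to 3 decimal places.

calcium chloride dihydrate 1.170 g; potassium nitrate 9.656 g; potassium chloride 2.747 g; nickel chloride hexahydrate 17.908 mg; mannitol 36.784 g; ferrous sulfate heptahydrate 45.375 mg; maltose 15.004 g

Working volume: 1.21 L.
calcium chloride dihydrate: 0.967 g/L × 1.21 L = 1.170 g
potassium nitrate: 7.98 g/L × 1.21 L = 9.656 g
potassium chloride: 2.27 g/L × 1.21 L = 2.747 g
nickel chloride hexahydrate: 14.8 mg/L × 1.21 L = 17.908 mg
mannitol: 30.4 g/L × 1.21 L = 36.784 g
ferrous sulfate heptahydrate: 37.5 mg/L × 1.21 L = 45.375 mg
maltose: 12.4 g/L × 1.21 L = 15.004 g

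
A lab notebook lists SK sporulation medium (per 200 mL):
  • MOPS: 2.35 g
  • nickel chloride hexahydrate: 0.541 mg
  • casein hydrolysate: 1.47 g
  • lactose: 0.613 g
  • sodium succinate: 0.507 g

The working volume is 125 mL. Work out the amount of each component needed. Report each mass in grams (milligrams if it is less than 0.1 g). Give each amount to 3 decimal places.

Scale factor = 125 mL / 200 mL = 0.625.
MOPS: 2.35 g × (125 mL / 200 mL) = 1.469 g
nickel chloride hexahydrate: 0.541 mg × (125 mL / 200 mL) = 0.338 mg
casein hydrolysate: 1.47 g × (125 mL / 200 mL) = 0.919 g
lactose: 0.613 g × (125 mL / 200 mL) = 0.383 g
sodium succinate: 0.507 g × (125 mL / 200 mL) = 0.317 g

MOPS 1.469 g; nickel chloride hexahydrate 0.338 mg; casein hydrolysate 0.919 g; lactose 0.383 g; sodium succinate 0.317 g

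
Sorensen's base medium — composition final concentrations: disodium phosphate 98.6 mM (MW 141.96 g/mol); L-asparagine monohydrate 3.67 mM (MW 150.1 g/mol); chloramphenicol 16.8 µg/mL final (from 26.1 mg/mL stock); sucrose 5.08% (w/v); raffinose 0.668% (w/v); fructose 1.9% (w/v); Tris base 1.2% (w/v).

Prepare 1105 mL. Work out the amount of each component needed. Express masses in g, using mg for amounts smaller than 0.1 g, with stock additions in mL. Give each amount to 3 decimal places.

disodium phosphate 15.467 g; L-asparagine monohydrate 0.609 g; chloramphenicol 0.711 mL; sucrose 56.134 g; raffinose 7.381 g; fructose 20.995 g; Tris base 13.260 g

Working volume: 1105 mL = 1.105 L.
disodium phosphate: 98.6 mmol/L × 141.96 g/mol × 1.105 L ÷ 1000 = 15.467 g
L-asparagine monohydrate: 3.67 mmol/L × 150.1 g/mol × 1.105 L ÷ 1000 = 0.609 g
chloramphenicol: V = C2·V2/C1 = 16.8 µg/mL × 1105 mL ÷ 26100 µg/mL = 0.711 mL
sucrose: 5.08 g per 100 mL × 1105 mL ÷ 100 = 56.134 g
raffinose: 0.668% w/v = 6.68 g/L → 6.68 × 1.105 L = 7.381 g
fructose: 1.9% w/v = 19 g/L → 19 × 1.105 L = 20.995 g
Tris base: 1.2% w/v = 12 g/L → 12 × 1.105 L = 13.260 g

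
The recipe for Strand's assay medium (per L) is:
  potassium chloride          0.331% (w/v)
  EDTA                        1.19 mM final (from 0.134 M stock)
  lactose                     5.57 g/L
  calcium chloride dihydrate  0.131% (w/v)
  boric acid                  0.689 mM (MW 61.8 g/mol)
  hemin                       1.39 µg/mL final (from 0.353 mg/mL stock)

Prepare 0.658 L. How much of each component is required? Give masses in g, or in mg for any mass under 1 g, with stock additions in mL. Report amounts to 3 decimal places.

potassium chloride 2.178 g; EDTA 5.843 mL; lactose 3.665 g; calcium chloride dihydrate 861.980 mg; boric acid 28.018 mg; hemin 2.591 mL

Working volume: 0.658 L.
potassium chloride: 0.331% w/v = 3.31 g/L → 3.31 × 0.658 L = 2.178 g
EDTA: V = C2·V2/C1 = 1.19 mM × 658 mL ÷ 134 mM = 5.843 mL
lactose: 5.57 g/L × 0.658 L = 3.665 g
calcium chloride dihydrate: 0.131% w/v = 1.31 g/L → 1.31 × 0.658 L = 0.86198 g = 861.980 mg
boric acid: 0.689 mmol/L × 61.8 mg/mmol × 0.658 L = 28.018 mg
hemin: dilute stock: 1.39 µg/mL × 658 mL ÷ 353 µg/mL = 2.591 mL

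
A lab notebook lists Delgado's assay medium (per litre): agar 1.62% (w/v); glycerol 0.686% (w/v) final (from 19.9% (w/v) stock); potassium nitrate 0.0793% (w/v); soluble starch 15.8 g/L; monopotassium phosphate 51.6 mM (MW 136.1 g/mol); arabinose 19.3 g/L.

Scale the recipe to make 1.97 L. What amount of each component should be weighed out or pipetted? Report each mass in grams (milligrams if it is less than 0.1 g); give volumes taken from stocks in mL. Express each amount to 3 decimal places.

Scale factor relative to 1 L: 1.97.
agar: 1.62 g per 100 mL × 1970 mL ÷ 100 = 31.914 g
glycerol: dilute stock: 0.686% ÷ 19.9% × 1970 mL = 67.911 mL
potassium nitrate: 0.0793% w/v = 0.793 g/L → 0.793 × 1.97 L = 1.562 g
soluble starch: 15.8 g/L × 1.97 L = 31.126 g
monopotassium phosphate: 51.6 mmol/L × 136.1 g/mol × 1.97 L ÷ 1000 = 13.835 g
arabinose: 19.3 g/L × 1.97 L = 38.021 g

agar 31.914 g; glycerol 67.911 mL; potassium nitrate 1.562 g; soluble starch 31.126 g; monopotassium phosphate 13.835 g; arabinose 38.021 g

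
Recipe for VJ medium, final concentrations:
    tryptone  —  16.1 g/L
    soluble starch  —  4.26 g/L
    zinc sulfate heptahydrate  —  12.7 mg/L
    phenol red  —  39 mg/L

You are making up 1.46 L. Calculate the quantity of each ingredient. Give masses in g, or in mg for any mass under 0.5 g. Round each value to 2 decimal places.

Scale factor relative to 1 L: 1.46.
tryptone: 16.1 g/L × 1.46 L = 23.51 g
soluble starch: 4.26 g/L × 1.46 L = 6.22 g
zinc sulfate heptahydrate: 12.7 mg/L × 1.46 L = 18.54 mg
phenol red: 39 mg/L × 1.46 L = 56.94 mg

tryptone 23.51 g; soluble starch 6.22 g; zinc sulfate heptahydrate 18.54 mg; phenol red 56.94 mg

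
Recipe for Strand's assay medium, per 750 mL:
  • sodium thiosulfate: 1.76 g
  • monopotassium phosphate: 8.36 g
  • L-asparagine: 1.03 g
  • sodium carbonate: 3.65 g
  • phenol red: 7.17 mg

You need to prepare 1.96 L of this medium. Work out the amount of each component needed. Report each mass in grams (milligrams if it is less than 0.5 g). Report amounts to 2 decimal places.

sodium thiosulfate 4.60 g; monopotassium phosphate 21.85 g; L-asparagine 2.69 g; sodium carbonate 9.54 g; phenol red 18.74 mg

Ratio of target to recipe volume: 1960 / 750 = 2.61333.
sodium thiosulfate: 1.76 g × (1960 mL / 750 mL) = 4.60 g
monopotassium phosphate: 8.36 g × (1960 mL / 750 mL) = 21.85 g
L-asparagine: 1.03 g × (1960 mL / 750 mL) = 2.69 g
sodium carbonate: 3.65 g × (1960 mL / 750 mL) = 9.54 g
phenol red: 7.17 mg × (1960 mL / 750 mL) = 18.74 mg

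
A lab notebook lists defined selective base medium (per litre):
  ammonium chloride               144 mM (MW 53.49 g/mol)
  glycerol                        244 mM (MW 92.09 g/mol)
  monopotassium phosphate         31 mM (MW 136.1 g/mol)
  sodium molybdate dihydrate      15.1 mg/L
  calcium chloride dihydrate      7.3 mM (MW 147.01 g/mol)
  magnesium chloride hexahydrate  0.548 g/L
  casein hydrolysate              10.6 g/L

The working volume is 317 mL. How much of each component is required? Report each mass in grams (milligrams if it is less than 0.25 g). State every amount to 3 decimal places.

Working volume: 317 mL = 0.317 L.
ammonium chloride: 144 mmol/L × 53.49 g/mol × 0.317 L ÷ 1000 = 2.442 g
glycerol: 244 mmol/L × 92.09 g/mol × 0.317 L ÷ 1000 = 7.123 g
monopotassium phosphate: 31 mmol/L × 136.1 g/mol × 0.317 L ÷ 1000 = 1.337 g
sodium molybdate dihydrate: 15.1 mg/L × 0.317 L = 4.787 mg
calcium chloride dihydrate: 7.3 mmol/L × 147.01 g/mol × 0.317 L ÷ 1000 = 0.340 g
magnesium chloride hexahydrate: 0.548 g/L × 0.317 L = 0.173716 g = 173.716 mg
casein hydrolysate: 10.6 g/L × 0.317 L = 3.360 g

ammonium chloride 2.442 g; glycerol 7.123 g; monopotassium phosphate 1.337 g; sodium molybdate dihydrate 4.787 mg; calcium chloride dihydrate 0.340 g; magnesium chloride hexahydrate 173.716 mg; casein hydrolysate 3.360 g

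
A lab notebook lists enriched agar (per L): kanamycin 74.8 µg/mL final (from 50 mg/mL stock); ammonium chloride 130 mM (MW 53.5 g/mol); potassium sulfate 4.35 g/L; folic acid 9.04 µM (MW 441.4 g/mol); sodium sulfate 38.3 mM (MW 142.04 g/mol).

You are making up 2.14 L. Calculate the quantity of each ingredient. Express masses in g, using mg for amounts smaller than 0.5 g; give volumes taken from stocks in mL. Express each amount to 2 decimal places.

kanamycin 3.20 mL; ammonium chloride 14.88 g; potassium sulfate 9.31 g; folic acid 8.54 mg; sodium sulfate 11.64 g

Working volume: 2.14 L.
kanamycin: V = C2·V2/C1 = 74.8 µg/mL × 2140 mL ÷ 50000 µg/mL = 3.20 mL
ammonium chloride: 130 mmol/L × 53.5 g/mol × 2.14 L ÷ 1000 = 14.88 g
potassium sulfate: 4.35 g/L × 2.14 L = 9.31 g
folic acid: 9.04 µmol/L × 441.4 g/mol × 2.14 L ÷ 1000 = 8.54 mg
sodium sulfate: 38.3 mmol/L × 142.04 g/mol × 2.14 L ÷ 1000 = 11.64 g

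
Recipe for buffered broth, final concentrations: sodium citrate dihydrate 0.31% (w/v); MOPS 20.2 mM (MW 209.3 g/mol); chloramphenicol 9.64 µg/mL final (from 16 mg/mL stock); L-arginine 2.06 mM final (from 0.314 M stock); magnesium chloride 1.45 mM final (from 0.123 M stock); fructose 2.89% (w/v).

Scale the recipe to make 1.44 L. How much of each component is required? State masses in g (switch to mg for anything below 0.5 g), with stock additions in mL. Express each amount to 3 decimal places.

Working volume: 1.44 L.
sodium citrate dihydrate: 0.31 g per 100 mL × 1440 mL ÷ 100 = 4.464 g
MOPS: 20.2 mmol/L × 209.3 g/mol × 1.44 L ÷ 1000 = 6.088 g
chloramphenicol: dilute stock: 9.64 µg/mL × 1440 mL ÷ 16000 µg/mL = 0.868 mL
L-arginine: dilute stock: 2.06 mM × 1440 mL ÷ 314 mM = 9.447 mL
magnesium chloride: dilute stock: 1.45 mM × 1440 mL ÷ 123 mM = 16.976 mL
fructose: 2.89 g per 100 mL × 1440 mL ÷ 100 = 41.616 g

sodium citrate dihydrate 4.464 g; MOPS 6.088 g; chloramphenicol 0.868 mL; L-arginine 9.447 mL; magnesium chloride 16.976 mL; fructose 41.616 g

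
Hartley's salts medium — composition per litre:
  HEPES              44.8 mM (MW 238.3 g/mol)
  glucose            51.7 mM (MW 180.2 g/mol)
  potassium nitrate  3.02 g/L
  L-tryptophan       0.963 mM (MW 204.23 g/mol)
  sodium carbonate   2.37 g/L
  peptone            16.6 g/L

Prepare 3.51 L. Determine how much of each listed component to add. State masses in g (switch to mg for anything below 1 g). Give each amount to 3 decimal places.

Scale factor relative to 1 L: 3.51.
HEPES: 44.8 mmol/L × 238.3 g/mol × 3.51 L ÷ 1000 = 37.472 g
glucose: 51.7 mmol/L × 180.2 g/mol × 3.51 L ÷ 1000 = 32.700 g
potassium nitrate: 3.02 g/L × 3.51 L = 10.600 g
L-tryptophan: 0.963 mmol/L × 204.23 mg/mmol × 3.51 L = 690.324 mg
sodium carbonate: 2.37 g/L × 3.51 L = 8.319 g
peptone: 16.6 g/L × 3.51 L = 58.266 g

HEPES 37.472 g; glucose 32.700 g; potassium nitrate 10.600 g; L-tryptophan 690.324 mg; sodium carbonate 8.319 g; peptone 58.266 g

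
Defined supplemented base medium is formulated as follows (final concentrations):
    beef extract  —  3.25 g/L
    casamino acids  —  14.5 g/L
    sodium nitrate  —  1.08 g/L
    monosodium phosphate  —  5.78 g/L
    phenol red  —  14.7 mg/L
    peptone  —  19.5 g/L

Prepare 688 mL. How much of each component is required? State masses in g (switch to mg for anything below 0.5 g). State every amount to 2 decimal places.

Scale factor relative to 1 L: 0.688.
beef extract: 3.25 g/L × 0.688 L = 2.24 g
casamino acids: 14.5 g/L × 0.688 L = 9.98 g
sodium nitrate: 1.08 g/L × 0.688 L = 0.74 g
monosodium phosphate: 5.78 g/L × 0.688 L = 3.98 g
phenol red: 14.7 mg/L × 0.688 L = 10.11 mg
peptone: 19.5 g/L × 0.688 L = 13.42 g

beef extract 2.24 g; casamino acids 9.98 g; sodium nitrate 0.74 g; monosodium phosphate 3.98 g; phenol red 10.11 mg; peptone 13.42 g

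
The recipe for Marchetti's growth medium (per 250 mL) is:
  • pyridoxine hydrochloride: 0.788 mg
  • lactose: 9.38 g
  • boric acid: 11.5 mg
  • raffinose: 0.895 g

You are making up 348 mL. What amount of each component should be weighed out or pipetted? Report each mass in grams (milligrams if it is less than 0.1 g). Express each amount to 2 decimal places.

pyridoxine hydrochloride 1.10 mg; lactose 13.06 g; boric acid 16.01 mg; raffinose 1.25 g

Ratio of target to recipe volume: 348 / 250 = 1.392.
pyridoxine hydrochloride: 0.788 mg × (348 mL / 250 mL) = 1.10 mg
lactose: 9.38 g × (348 mL / 250 mL) = 13.06 g
boric acid: 11.5 mg × (348 mL / 250 mL) = 16.01 mg
raffinose: 0.895 g × (348 mL / 250 mL) = 1.25 g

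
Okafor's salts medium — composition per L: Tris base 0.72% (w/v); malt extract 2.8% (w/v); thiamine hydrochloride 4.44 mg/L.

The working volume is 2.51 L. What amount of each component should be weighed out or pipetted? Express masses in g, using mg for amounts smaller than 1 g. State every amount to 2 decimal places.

Working volume: 2.51 L.
Tris base: 0.72 g per 100 mL × 2510 mL ÷ 100 = 18.07 g
malt extract: 2.8% w/v = 28 g/L → 28 × 2.51 L = 70.28 g
thiamine hydrochloride: 4.44 mg/L × 2.51 L = 11.14 mg

Tris base 18.07 g; malt extract 70.28 g; thiamine hydrochloride 11.14 mg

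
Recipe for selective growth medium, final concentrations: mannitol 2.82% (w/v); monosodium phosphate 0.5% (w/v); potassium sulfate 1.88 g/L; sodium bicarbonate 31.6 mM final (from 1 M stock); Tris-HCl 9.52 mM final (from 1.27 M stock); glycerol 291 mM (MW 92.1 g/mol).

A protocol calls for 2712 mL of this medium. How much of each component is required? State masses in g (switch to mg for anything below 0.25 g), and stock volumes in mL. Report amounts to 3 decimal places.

mannitol 76.478 g; monosodium phosphate 13.560 g; potassium sulfate 5.099 g; sodium bicarbonate 85.699 mL; Tris-HCl 20.329 mL; glycerol 72.685 g

Scale factor relative to 1 L: 2.712.
mannitol: 2.82 g per 100 mL × 2712 mL ÷ 100 = 76.478 g
monosodium phosphate: 0.5% w/v = 5 g/L → 5 × 2.712 L = 13.560 g
potassium sulfate: 1.88 g/L × 2.712 L = 5.099 g
sodium bicarbonate: V = C2·V2/C1 = 31.6 mM × 2712 mL ÷ 1000 mM = 85.699 mL
Tris-HCl: dilute stock: 9.52 mM × 2712 mL ÷ 1270 mM = 20.329 mL
glycerol: 291 mmol/L × 92.1 g/mol × 2.712 L ÷ 1000 = 72.685 g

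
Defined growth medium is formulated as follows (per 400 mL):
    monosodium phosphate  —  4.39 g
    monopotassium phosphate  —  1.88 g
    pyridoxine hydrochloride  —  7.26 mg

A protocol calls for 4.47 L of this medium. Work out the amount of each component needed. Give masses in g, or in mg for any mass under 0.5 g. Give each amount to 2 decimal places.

monosodium phosphate 49.06 g; monopotassium phosphate 21.01 g; pyridoxine hydrochloride 81.13 mg

Scale factor = 4470 mL / 400 mL = 11.175.
monosodium phosphate: 4.39 g × (4470 mL / 400 mL) = 49.06 g
monopotassium phosphate: 1.88 g × (4470 mL / 400 mL) = 21.01 g
pyridoxine hydrochloride: 7.26 mg × (4470 mL / 400 mL) = 81.13 mg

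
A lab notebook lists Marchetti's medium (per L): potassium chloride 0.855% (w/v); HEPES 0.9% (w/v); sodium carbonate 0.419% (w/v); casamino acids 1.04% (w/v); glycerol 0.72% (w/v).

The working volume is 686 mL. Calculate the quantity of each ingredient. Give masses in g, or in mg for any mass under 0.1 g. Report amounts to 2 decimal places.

potassium chloride 5.87 g; HEPES 6.17 g; sodium carbonate 2.87 g; casamino acids 7.13 g; glycerol 4.94 g

Working volume: 686 mL = 0.686 L.
potassium chloride: 0.855% w/v = 8.55 g/L → 8.55 × 0.686 L = 5.87 g
HEPES: 0.9% w/v = 9 g/L → 9 × 0.686 L = 6.17 g
sodium carbonate: 0.419 g per 100 mL × 686 mL ÷ 100 = 2.87 g
casamino acids: 1.04% w/v = 10.4 g/L → 10.4 × 0.686 L = 7.13 g
glycerol: 0.72% w/v = 7.2 g/L → 7.2 × 0.686 L = 4.94 g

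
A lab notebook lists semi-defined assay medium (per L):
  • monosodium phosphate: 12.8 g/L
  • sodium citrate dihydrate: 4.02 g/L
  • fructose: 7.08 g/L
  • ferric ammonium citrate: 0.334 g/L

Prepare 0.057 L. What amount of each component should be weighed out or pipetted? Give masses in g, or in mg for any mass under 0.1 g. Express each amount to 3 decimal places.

monosodium phosphate 0.730 g; sodium citrate dihydrate 0.229 g; fructose 0.404 g; ferric ammonium citrate 19.038 mg

Working volume: 0.057 L.
monosodium phosphate: 12.8 g/L × 0.057 L = 0.730 g
sodium citrate dihydrate: 4.02 g/L × 0.057 L = 0.229 g
fructose: 7.08 g/L × 0.057 L = 0.404 g
ferric ammonium citrate: 0.334 g/L × 0.057 L = 0.019038 g = 19.038 mg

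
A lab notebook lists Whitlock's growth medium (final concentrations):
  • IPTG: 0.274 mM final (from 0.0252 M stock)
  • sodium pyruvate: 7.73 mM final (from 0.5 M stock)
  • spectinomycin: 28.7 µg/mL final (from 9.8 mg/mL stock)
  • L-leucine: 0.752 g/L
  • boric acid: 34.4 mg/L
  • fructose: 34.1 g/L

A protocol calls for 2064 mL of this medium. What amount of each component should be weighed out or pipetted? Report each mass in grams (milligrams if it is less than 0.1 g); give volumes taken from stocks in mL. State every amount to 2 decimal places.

IPTG 22.44 mL; sodium pyruvate 31.91 mL; spectinomycin 6.04 mL; L-leucine 1.55 g; boric acid 71.00 mg; fructose 70.38 g

Working volume: 2064 mL = 2.064 L.
IPTG: C1V1 = C2V2 → 0.274 mM × 2064 mL ÷ 25.2 mM = 22.44 mL
sodium pyruvate: C1V1 = C2V2 → 7.73 mM × 2064 mL ÷ 500 mM = 31.91 mL
spectinomycin: dilute stock: 28.7 µg/mL × 2064 mL ÷ 9800 µg/mL = 6.04 mL
L-leucine: 0.752 g/L × 2.064 L = 1.55 g
boric acid: 34.4 mg/L × 2.064 L = 71.00 mg
fructose: 34.1 g/L × 2.064 L = 70.38 g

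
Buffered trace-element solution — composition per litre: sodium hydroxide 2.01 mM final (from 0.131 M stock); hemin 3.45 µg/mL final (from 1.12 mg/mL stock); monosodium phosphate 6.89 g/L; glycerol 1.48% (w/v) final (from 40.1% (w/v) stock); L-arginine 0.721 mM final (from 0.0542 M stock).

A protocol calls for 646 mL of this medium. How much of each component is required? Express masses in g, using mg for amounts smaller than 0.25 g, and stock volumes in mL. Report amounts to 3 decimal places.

sodium hydroxide 9.912 mL; hemin 1.990 mL; monosodium phosphate 4.451 g; glycerol 23.842 mL; L-arginine 8.593 mL

Target volume = 646 mL = 0.646 L.
sodium hydroxide: C1V1 = C2V2 → 2.01 mM × 646 mL ÷ 131 mM = 9.912 mL
hemin: V = C2·V2/C1 = 3.45 µg/mL × 646 mL ÷ 1120 µg/mL = 1.990 mL
monosodium phosphate: 6.89 g/L × 0.646 L = 4.451 g
glycerol: C1V1 = C2V2 → 1.48% ÷ 40.1% × 646 mL = 23.842 mL
L-arginine: C1V1 = C2V2 → 0.721 mM × 646 mL ÷ 54.2 mM = 8.593 mL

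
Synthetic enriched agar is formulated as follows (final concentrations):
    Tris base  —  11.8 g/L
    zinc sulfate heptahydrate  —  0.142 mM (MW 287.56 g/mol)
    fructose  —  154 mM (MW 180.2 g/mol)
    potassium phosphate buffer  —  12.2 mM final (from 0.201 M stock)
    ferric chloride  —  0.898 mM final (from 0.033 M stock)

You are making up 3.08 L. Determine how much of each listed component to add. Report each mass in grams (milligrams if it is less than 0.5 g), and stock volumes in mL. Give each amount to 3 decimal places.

Working volume: 3.08 L.
Tris base: 11.8 g/L × 3.08 L = 36.344 g
zinc sulfate heptahydrate: 0.142 mmol/L × 287.56 mg/mmol × 3.08 L = 125.767 mg
fructose: 154 mmol/L × 180.2 g/mol × 3.08 L ÷ 1000 = 85.472 g
potassium phosphate buffer: C1V1 = C2V2 → 12.2 mM × 3080 mL ÷ 201 mM = 186.945 mL
ferric chloride: V = C2·V2/C1 = 0.898 mM × 3080 mL ÷ 33 mM = 83.813 mL

Tris base 36.344 g; zinc sulfate heptahydrate 125.767 mg; fructose 85.472 g; potassium phosphate buffer 186.945 mL; ferric chloride 83.813 mL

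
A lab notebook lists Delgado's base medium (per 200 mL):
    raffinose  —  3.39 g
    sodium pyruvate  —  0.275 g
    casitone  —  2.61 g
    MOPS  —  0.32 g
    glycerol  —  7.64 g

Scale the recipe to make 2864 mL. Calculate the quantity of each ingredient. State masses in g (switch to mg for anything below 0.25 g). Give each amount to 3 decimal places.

Scale factor = 2864 mL / 200 mL = 14.32.
raffinose: 3.39 g × (2864 mL / 200 mL) = 48.545 g
sodium pyruvate: 0.275 g × (2864 mL / 200 mL) = 3.938 g
casitone: 2.61 g × (2864 mL / 200 mL) = 37.375 g
MOPS: 0.32 g × (2864 mL / 200 mL) = 4.582 g
glycerol: 7.64 g × (2864 mL / 200 mL) = 109.405 g

raffinose 48.545 g; sodium pyruvate 3.938 g; casitone 37.375 g; MOPS 4.582 g; glycerol 109.405 g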